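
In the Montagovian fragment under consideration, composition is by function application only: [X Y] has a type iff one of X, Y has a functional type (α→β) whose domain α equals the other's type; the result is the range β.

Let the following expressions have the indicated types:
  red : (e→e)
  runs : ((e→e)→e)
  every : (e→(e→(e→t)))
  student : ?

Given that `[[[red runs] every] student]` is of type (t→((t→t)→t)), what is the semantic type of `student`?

((e→(e→t))→(t→((t→t)→t)))

[[[red runs] every] student] is required to be (t→((t→t)→t)). [[red runs] every] : (e→(e→t)) cannot yield (t→((t→t)→t)) as functor, so student : ((e→(e→t))→(t→((t→t)→t))).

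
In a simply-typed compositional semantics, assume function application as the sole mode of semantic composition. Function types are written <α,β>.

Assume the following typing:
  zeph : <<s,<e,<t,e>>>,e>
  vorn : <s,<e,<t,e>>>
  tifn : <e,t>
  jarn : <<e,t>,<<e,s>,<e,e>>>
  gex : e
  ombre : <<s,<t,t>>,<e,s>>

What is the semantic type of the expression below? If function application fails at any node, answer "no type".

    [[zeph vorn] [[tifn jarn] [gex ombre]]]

no type

[zeph vorn]: functor zeph : <<s,<e,<t,e>>>,e>, argument vorn : <s,<e,<t,e>>>; result e.
[tifn jarn]: functor jarn : <<e,t>,<<e,s>,<e,e>>>, argument tifn : <e,t>; result <<e,s>,<e,e>>.
At [gex ombre]: neither e nor <<s,<t,t>>,<e,s>> can take the other as argument; the node is ill-typed.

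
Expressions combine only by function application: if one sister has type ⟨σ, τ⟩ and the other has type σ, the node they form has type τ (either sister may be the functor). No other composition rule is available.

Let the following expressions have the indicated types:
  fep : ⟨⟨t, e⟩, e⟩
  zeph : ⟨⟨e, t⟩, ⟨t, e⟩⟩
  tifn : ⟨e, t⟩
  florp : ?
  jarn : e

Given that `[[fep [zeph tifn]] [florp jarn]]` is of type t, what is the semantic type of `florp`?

For [[fep [zeph tifn]] [florp jarn]] to have type t with [fep [zeph tifn]] of type e, [florp jarn] must be the function: [florp jarn] : ⟨e, t⟩.
For [florp jarn] to have type ⟨e, t⟩ with jarn of type e, florp must be the function: florp : ⟨e, ⟨e, t⟩⟩.

⟨e, ⟨e, t⟩⟩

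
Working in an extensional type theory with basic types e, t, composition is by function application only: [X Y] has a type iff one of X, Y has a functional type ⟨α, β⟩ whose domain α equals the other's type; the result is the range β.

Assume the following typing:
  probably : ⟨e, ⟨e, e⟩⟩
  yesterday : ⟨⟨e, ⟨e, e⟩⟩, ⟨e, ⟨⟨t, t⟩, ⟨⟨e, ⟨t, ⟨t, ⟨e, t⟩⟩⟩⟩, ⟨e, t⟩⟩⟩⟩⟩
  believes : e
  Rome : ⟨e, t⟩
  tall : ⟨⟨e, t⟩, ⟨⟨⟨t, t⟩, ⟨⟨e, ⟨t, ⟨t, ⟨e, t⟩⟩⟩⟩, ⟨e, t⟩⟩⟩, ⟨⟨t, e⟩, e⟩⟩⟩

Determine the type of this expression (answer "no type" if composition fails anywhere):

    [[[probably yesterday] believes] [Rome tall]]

⟨⟨t, e⟩, e⟩

At [probably yesterday], yesterday : ⟨⟨e, ⟨e, e⟩⟩, ⟨e, ⟨⟨t, t⟩, ⟨⟨e, ⟨t, ⟨t, ⟨e, t⟩⟩⟩⟩, ⟨e, t⟩⟩⟩⟩⟩ takes probably : ⟨e, ⟨e, e⟩⟩, giving ⟨e, ⟨⟨t, t⟩, ⟨⟨e, ⟨t, ⟨t, ⟨e, t⟩⟩⟩⟩, ⟨e, t⟩⟩⟩⟩.
At [[probably yesterday] believes], [probably yesterday] : ⟨e, ⟨⟨t, t⟩, ⟨⟨e, ⟨t, ⟨t, ⟨e, t⟩⟩⟩⟩, ⟨e, t⟩⟩⟩⟩ takes believes : e, giving ⟨⟨t, t⟩, ⟨⟨e, ⟨t, ⟨t, ⟨e, t⟩⟩⟩⟩, ⟨e, t⟩⟩⟩.
At [Rome tall], tall : ⟨⟨e, t⟩, ⟨⟨⟨t, t⟩, ⟨⟨e, ⟨t, ⟨t, ⟨e, t⟩⟩⟩⟩, ⟨e, t⟩⟩⟩, ⟨⟨t, e⟩, e⟩⟩⟩ takes Rome : ⟨e, t⟩, giving ⟨⟨⟨t, t⟩, ⟨⟨e, ⟨t, ⟨t, ⟨e, t⟩⟩⟩⟩, ⟨e, t⟩⟩⟩, ⟨⟨t, e⟩, e⟩⟩.
At [[[probably yesterday] believes] [Rome tall]], [Rome tall] : ⟨⟨⟨t, t⟩, ⟨⟨e, ⟨t, ⟨t, ⟨e, t⟩⟩⟩⟩, ⟨e, t⟩⟩⟩, ⟨⟨t, e⟩, e⟩⟩ takes [[probably yesterday] believes] : ⟨⟨t, t⟩, ⟨⟨e, ⟨t, ⟨t, ⟨e, t⟩⟩⟩⟩, ⟨e, t⟩⟩⟩, giving ⟨⟨t, e⟩, e⟩.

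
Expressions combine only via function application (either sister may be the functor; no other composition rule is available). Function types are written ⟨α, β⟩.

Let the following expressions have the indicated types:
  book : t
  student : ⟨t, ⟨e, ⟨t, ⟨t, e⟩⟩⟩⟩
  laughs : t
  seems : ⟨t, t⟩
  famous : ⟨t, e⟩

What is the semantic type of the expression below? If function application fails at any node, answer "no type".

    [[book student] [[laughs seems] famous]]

⟨t, ⟨t, e⟩⟩

[book student]: functor student : ⟨t, ⟨e, ⟨t, ⟨t, e⟩⟩⟩⟩, argument book : t; result ⟨e, ⟨t, ⟨t, e⟩⟩⟩.
[laughs seems]: functor seems : ⟨t, t⟩, argument laughs : t; result t.
[[laughs seems] famous]: functor famous : ⟨t, e⟩, argument [laughs seems] : t; result e.
[[book student] [[laughs seems] famous]]: functor [book student] : ⟨e, ⟨t, ⟨t, e⟩⟩⟩, argument [[laughs seems] famous] : e; result ⟨t, ⟨t, e⟩⟩.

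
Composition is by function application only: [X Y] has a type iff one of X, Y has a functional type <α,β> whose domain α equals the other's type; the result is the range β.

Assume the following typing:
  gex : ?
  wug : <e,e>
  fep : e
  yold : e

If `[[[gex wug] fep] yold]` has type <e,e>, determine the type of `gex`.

<<e,e>,<e,<e,<e,e>>>>

[[[gex wug] fep] yold] is required to be <e,e>. yold : e cannot yield <e,e> as functor, so [[gex wug] fep] : <e,<e,e>>.
[[gex wug] fep] is required to be <e,<e,e>>. fep : e cannot yield <e,<e,e>> as functor, so [gex wug] : <e,<e,<e,e>>>.
[gex wug] is required to be <e,<e,<e,e>>>. wug : <e,e> cannot yield <e,<e,<e,e>>> as functor, so gex : <<e,e>,<e,<e,<e,e>>>>.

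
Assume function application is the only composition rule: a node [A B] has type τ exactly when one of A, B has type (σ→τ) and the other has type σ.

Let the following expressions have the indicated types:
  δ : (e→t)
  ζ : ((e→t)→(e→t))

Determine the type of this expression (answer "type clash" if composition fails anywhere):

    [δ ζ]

At [δ ζ], ζ : ((e→t)→(e→t)) takes δ : (e→t), giving (e→t).

(e→t)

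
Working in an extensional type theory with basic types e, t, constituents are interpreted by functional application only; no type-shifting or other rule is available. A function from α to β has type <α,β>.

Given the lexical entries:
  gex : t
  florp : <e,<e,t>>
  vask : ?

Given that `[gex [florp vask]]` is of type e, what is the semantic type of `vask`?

<<e,<e,t>>,<t,e>>

[gex [florp vask]] is required to be e. gex : t cannot yield e as functor, so [florp vask] : <t,e>.
[florp vask] is required to be <t,e>. florp : <e,<e,t>> cannot yield <t,e> as functor, so vask : <<e,<e,t>>,<t,e>>.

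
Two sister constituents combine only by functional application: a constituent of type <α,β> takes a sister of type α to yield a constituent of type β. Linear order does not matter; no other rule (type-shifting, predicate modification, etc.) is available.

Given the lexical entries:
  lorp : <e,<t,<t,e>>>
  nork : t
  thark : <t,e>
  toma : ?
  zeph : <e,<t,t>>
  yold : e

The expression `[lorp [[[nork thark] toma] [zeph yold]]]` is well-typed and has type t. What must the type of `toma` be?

<e,<<t,t>,<<e,<t,<t,e>>>,t>>>

[lorp [[[nork thark] toma] [zeph yold]]] must have type t. The sister lorp has type <e,<t,<t,e>>>; that is not a function onto t, so [[[nork thark] toma] [zeph yold]] must be the functor, of type <<e,<t,<t,e>>>,t>.
[[[nork thark] toma] [zeph yold]] must have type <<e,<t,<t,e>>>,t>. The sister [zeph yold] has type <t,t>; that is not a function onto <<e,<t,<t,e>>>,t>, so [[nork thark] toma] must be the functor, of type <<t,t>,<<e,<t,<t,e>>>,t>>.
[[nork thark] toma] must have type <<t,t>,<<e,<t,<t,e>>>,t>>. The sister [nork thark] has type e; that is not a function onto <<t,t>,<<e,<t,<t,e>>>,t>>, so toma must be the functor, of type <e,<<t,t>,<<e,<t,<t,e>>>,t>>>.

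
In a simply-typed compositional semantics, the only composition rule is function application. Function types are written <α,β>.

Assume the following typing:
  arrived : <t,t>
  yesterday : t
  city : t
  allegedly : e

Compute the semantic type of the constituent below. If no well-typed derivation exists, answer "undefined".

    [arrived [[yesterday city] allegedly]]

At [yesterday city]: neither t nor t can take the other as argument; the node is ill-typed.

undefined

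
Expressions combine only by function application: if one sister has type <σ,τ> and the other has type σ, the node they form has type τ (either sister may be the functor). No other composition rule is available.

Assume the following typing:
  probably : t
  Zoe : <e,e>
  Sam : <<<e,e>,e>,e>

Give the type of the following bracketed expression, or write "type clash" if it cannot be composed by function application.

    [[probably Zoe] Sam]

[probably Zoe]: t with <e,e> — neither is a function whose domain matches the other; composition fails here.

type clash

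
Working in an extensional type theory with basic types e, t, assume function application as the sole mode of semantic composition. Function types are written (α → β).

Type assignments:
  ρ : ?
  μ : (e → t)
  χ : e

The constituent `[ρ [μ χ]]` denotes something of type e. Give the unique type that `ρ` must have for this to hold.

(t → e)

[ρ [μ χ]] must have type e. The sister [μ χ] has type t; that is not a function onto e, so ρ must be the functor, of type (t → e).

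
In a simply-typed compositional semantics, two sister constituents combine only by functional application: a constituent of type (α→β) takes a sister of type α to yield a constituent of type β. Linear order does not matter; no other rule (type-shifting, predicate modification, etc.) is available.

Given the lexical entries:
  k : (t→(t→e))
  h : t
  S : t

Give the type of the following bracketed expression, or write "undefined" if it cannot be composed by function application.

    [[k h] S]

e

[k h]: (t→(t→e)) applied to t yields (t→e).
[[k h] S]: (t→e) applied to t yields e.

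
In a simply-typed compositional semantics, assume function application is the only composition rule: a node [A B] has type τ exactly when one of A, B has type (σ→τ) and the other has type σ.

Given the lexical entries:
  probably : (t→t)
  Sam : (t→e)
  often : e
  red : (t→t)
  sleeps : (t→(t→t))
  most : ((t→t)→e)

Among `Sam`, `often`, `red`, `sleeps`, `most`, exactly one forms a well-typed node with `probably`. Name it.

most

Sam : (t→e) — no; probably wants t, and Sam wants t.
often : e — no; probably wants t, and often wants nothing (atomic).
red : (t→t) — no; probably wants t, and red wants t.
sleeps : (t→(t→t)) — no; probably wants t, and sleeps wants t.
most — combines: most : ((t→t)→e) takes probably : (t→t) as argument, giving e.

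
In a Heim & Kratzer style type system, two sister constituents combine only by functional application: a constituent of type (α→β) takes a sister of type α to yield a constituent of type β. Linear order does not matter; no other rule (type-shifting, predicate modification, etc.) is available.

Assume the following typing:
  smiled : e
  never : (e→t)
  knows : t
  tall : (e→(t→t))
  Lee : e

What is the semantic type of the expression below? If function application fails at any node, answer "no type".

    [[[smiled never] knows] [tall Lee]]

[smiled never]: never is (e→t), smiled is e; result t.
[[smiled never] knows]: t and t cannot combine by function application — type clash.

no type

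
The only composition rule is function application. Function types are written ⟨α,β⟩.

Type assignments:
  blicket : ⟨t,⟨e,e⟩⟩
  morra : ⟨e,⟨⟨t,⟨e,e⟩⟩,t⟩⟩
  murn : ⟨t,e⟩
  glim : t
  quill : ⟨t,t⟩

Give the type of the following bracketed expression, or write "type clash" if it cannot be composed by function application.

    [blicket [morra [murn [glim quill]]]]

t

[glim quill] — quill of type ⟨t,t⟩ combines with glim of type t: type t.
[murn [glim quill]] — murn of type ⟨t,e⟩ combines with [glim quill] of type t: type e.
[morra [murn [glim quill]]] — morra of type ⟨e,⟨⟨t,⟨e,e⟩⟩,t⟩⟩ combines with [murn [glim quill]] of type e: type ⟨⟨t,⟨e,e⟩⟩,t⟩.
[blicket [morra [murn [glim quill]]]] — [morra [murn [glim quill]]] of type ⟨⟨t,⟨e,e⟩⟩,t⟩ combines with blicket of type ⟨t,⟨e,e⟩⟩: type t.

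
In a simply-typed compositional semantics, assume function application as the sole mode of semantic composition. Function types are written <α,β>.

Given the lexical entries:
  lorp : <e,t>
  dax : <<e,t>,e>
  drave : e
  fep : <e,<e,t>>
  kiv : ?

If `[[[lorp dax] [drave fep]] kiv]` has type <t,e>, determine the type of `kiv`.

[[[lorp dax] [drave fep]] kiv] is required to be <t,e>. [[lorp dax] [drave fep]] : t cannot yield <t,e> as functor, so kiv : <t,<t,e>>.

<t,<t,e>>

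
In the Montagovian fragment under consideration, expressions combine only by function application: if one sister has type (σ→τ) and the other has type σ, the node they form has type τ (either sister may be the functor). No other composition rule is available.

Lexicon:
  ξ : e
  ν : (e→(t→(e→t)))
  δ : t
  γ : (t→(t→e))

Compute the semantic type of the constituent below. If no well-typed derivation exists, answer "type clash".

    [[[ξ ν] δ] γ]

[ξ ν] — ν of type (e→(t→(e→t))) combines with ξ of type e: type (t→(e→t)).
[[ξ ν] δ] — [ξ ν] of type (t→(e→t)) combines with δ of type t: type (e→t).
At [[[ξ ν] δ] γ]: neither (e→t) nor (t→(t→e)) can take the other as argument; the node is ill-typed.

type clash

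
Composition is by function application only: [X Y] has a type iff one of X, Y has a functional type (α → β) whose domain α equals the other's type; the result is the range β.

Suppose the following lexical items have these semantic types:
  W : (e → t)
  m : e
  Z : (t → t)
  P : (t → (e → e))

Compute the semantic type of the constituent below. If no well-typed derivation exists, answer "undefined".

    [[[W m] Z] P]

(e → e)

[W m]: functor W : (e → t), argument m : e; result t.
[[W m] Z]: functor Z : (t → t), argument [W m] : t; result t.
[[[W m] Z] P]: functor P : (t → (e → e)), argument [[W m] Z] : t; result (e → e).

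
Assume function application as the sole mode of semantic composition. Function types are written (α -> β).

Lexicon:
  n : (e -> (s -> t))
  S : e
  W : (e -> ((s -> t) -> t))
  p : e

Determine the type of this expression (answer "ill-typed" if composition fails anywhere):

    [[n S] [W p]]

[n S] — n of type (e -> (s -> t)) combines with S of type e: type (s -> t).
[W p] — W of type (e -> ((s -> t) -> t)) combines with p of type e: type ((s -> t) -> t).
[[n S] [W p]] — [W p] of type ((s -> t) -> t) combines with [n S] of type (s -> t): type t.

t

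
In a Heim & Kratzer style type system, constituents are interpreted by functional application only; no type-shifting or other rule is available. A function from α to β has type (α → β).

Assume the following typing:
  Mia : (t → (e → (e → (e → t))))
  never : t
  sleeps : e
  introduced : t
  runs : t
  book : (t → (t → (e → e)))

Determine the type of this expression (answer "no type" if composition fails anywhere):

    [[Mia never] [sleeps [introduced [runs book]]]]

(e → (e → t))

[Mia never]: functor Mia : (t → (e → (e → (e → t)))), argument never : t; result (e → (e → (e → t))).
[runs book]: functor book : (t → (t → (e → e))), argument runs : t; result (t → (e → e)).
[introduced [runs book]]: functor [runs book] : (t → (e → e)), argument introduced : t; result (e → e).
[sleeps [introduced [runs book]]]: functor [introduced [runs book]] : (e → e), argument sleeps : e; result e.
[[Mia never] [sleeps [introduced [runs book]]]]: functor [Mia never] : (e → (e → (e → t))), argument [sleeps [introduced [runs book]]] : e; result (e → (e → t)).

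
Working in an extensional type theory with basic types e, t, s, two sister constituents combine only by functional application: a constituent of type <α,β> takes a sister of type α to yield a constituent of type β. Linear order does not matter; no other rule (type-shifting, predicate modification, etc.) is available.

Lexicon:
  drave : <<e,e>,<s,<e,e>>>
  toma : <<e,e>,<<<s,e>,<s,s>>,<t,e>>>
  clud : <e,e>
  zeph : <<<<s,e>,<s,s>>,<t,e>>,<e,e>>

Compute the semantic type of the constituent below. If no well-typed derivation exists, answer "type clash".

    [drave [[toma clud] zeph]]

<s,<e,e>>

[toma clud]: <<e,e>,<<<s,e>,<s,s>>,<t,e>>> applied to <e,e> yields <<<s,e>,<s,s>>,<t,e>>.
[[toma clud] zeph]: <<<<s,e>,<s,s>>,<t,e>>,<e,e>> applied to <<<s,e>,<s,s>>,<t,e>> yields <e,e>.
[drave [[toma clud] zeph]]: <<e,e>,<s,<e,e>>> applied to <e,e> yields <s,<e,e>>.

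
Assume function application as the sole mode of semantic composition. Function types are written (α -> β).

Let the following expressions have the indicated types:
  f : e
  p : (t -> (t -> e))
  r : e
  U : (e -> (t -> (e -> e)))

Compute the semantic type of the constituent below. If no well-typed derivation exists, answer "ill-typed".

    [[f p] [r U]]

[f p]: e with (t -> (t -> e)) — neither is a function whose domain matches the other; composition fails here.

ill-typed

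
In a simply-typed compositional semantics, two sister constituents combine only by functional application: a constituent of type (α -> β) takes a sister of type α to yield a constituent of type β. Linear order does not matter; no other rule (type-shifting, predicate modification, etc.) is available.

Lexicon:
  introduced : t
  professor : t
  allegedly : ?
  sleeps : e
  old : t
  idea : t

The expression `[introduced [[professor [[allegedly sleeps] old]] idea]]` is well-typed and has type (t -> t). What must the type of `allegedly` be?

(e -> (t -> (t -> (t -> (t -> (t -> t))))))

For [introduced [[professor [[allegedly sleeps] old]] idea]] to have type (t -> t) with introduced of type t, [[professor [[allegedly sleeps] old]] idea] must be the function: [[professor [[allegedly sleeps] old]] idea] : (t -> (t -> t)).
For [[professor [[allegedly sleeps] old]] idea] to have type (t -> (t -> t)) with idea of type t, [professor [[allegedly sleeps] old]] must be the function: [professor [[allegedly sleeps] old]] : (t -> (t -> (t -> t))).
For [professor [[allegedly sleeps] old]] to have type (t -> (t -> (t -> t))) with professor of type t, [[allegedly sleeps] old] must be the function: [[allegedly sleeps] old] : (t -> (t -> (t -> (t -> t)))).
For [[allegedly sleeps] old] to have type (t -> (t -> (t -> (t -> t)))) with old of type t, [allegedly sleeps] must be the function: [allegedly sleeps] : (t -> (t -> (t -> (t -> (t -> t))))).
For [allegedly sleeps] to have type (t -> (t -> (t -> (t -> (t -> t))))) with sleeps of type e, allegedly must be the function: allegedly : (e -> (t -> (t -> (t -> (t -> (t -> t)))))).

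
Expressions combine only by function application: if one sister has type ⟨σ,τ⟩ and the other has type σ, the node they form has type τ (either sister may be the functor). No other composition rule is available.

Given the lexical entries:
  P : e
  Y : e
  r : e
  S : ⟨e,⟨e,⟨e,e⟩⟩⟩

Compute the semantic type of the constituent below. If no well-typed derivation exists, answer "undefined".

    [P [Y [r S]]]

[r S]: functor S : ⟨e,⟨e,⟨e,e⟩⟩⟩, argument r : e; result ⟨e,⟨e,e⟩⟩.
[Y [r S]]: functor [r S] : ⟨e,⟨e,e⟩⟩, argument Y : e; result ⟨e,e⟩.
[P [Y [r S]]]: functor [Y [r S]] : ⟨e,e⟩, argument P : e; result e.

e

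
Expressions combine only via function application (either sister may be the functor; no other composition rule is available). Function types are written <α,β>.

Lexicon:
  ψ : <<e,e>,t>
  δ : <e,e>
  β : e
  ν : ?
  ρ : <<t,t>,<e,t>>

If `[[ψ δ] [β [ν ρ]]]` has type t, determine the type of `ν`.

<<<t,t>,<e,t>>,<e,<t,t>>>

[[ψ δ] [β [ν ρ]]] is required to be t. [ψ δ] : t cannot yield t as functor, so [β [ν ρ]] : <t,t>.
[β [ν ρ]] is required to be <t,t>. β : e cannot yield <t,t> as functor, so [ν ρ] : <e,<t,t>>.
[ν ρ] is required to be <e,<t,t>>. ρ : <<t,t>,<e,t>> cannot yield <e,<t,t>> as functor, so ν : <<<t,t>,<e,t>>,<e,<t,t>>>.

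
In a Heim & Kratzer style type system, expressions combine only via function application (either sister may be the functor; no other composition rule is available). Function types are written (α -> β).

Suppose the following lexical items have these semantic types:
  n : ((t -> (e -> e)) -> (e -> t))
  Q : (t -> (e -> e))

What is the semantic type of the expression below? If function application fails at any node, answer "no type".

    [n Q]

[n Q] — n of type ((t -> (e -> e)) -> (e -> t)) combines with Q of type (t -> (e -> e)): type (e -> t).

(e -> t)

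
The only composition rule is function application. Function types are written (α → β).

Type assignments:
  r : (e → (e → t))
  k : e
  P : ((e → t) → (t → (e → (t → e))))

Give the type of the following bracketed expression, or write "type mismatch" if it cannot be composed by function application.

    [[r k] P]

[r k]: (e → (e → t)) applied to e yields (e → t).
[[r k] P]: ((e → t) → (t → (e → (t → e)))) applied to (e → t) yields (t → (e → (t → e))).

(t → (e → (t → e)))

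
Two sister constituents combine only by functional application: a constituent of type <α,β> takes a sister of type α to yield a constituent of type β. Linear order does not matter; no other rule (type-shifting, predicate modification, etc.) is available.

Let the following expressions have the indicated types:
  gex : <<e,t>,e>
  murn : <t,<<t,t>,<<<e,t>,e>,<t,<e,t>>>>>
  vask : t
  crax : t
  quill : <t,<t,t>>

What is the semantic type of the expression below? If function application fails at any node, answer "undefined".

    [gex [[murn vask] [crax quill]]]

<t,<e,t>>

[murn vask]: functor murn : <t,<<t,t>,<<<e,t>,e>,<t,<e,t>>>>>, argument vask : t; result <<t,t>,<<<e,t>,e>,<t,<e,t>>>>.
[crax quill]: functor quill : <t,<t,t>>, argument crax : t; result <t,t>.
[[murn vask] [crax quill]]: functor [murn vask] : <<t,t>,<<<e,t>,e>,<t,<e,t>>>>, argument [crax quill] : <t,t>; result <<<e,t>,e>,<t,<e,t>>>.
[gex [[murn vask] [crax quill]]]: functor [[murn vask] [crax quill]] : <<<e,t>,e>,<t,<e,t>>>, argument gex : <<e,t>,e>; result <t,<e,t>>.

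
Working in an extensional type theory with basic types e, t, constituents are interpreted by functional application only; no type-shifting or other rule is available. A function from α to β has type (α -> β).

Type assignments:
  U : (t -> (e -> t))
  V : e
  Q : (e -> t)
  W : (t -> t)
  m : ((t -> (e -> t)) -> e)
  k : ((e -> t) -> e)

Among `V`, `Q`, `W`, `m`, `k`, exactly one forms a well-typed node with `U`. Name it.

V : e — neither side's domain matches the other.
Q : (e -> t) — neither side's domain matches the other.
W : (t -> t) — neither side's domain matches the other.
m — combines: m : ((t -> (e -> t)) -> e) takes U : (t -> (e -> t)) as argument, giving e.
k : ((e -> t) -> e) — neither side's domain matches the other.

m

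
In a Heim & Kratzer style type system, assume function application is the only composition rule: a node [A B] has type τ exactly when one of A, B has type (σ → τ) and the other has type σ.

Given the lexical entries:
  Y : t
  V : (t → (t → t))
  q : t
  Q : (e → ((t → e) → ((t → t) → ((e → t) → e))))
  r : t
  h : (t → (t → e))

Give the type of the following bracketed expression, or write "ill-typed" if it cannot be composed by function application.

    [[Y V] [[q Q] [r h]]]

[Y V]: functor V : (t → (t → t)), argument Y : t; result (t → t).
[q Q]: t and (e → ((t → e) → ((t → t) → ((e → t) → e)))) cannot combine by function application — type clash.

ill-typed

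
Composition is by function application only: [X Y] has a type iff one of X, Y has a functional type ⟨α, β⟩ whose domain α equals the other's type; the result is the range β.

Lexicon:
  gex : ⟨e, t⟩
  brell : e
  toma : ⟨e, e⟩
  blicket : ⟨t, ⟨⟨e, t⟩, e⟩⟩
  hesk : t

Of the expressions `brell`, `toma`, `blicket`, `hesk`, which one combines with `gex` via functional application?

brell — combines: gex : ⟨e, t⟩ takes brell : e as argument, giving t.
toma : ⟨e, e⟩ — gex needs e; toma needs e; neither fits.
blicket : ⟨t, ⟨⟨e, t⟩, e⟩⟩ — gex needs e; blicket needs t; neither fits.
hesk : t — gex needs e; hesk needs nothing (atomic); neither fits.

brell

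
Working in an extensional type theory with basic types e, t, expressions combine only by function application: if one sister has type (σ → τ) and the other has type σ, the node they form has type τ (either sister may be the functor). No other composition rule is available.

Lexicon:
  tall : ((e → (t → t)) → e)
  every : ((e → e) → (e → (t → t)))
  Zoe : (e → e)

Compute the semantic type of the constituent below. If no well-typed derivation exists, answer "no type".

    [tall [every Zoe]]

[every Zoe] — every of type ((e → e) → (e → (t → t))) combines with Zoe of type (e → e): type (e → (t → t)).
[tall [every Zoe]] — tall of type ((e → (t → t)) → e) combines with [every Zoe] of type (e → (t → t)): type e.

e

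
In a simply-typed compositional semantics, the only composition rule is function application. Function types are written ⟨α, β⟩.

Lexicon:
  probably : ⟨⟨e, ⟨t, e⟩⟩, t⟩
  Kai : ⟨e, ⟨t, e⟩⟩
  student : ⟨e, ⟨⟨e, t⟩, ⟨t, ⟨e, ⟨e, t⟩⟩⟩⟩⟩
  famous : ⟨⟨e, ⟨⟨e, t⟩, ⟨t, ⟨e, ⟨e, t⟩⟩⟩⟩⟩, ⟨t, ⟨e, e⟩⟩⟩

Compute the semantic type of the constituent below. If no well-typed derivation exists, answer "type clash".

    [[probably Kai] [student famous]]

[probably Kai]: functor probably : ⟨⟨e, ⟨t, e⟩⟩, t⟩, argument Kai : ⟨e, ⟨t, e⟩⟩; result t.
[student famous]: functor famous : ⟨⟨e, ⟨⟨e, t⟩, ⟨t, ⟨e, ⟨e, t⟩⟩⟩⟩⟩, ⟨t, ⟨e, e⟩⟩⟩, argument student : ⟨e, ⟨⟨e, t⟩, ⟨t, ⟨e, ⟨e, t⟩⟩⟩⟩⟩; result ⟨t, ⟨e, e⟩⟩.
[[probably Kai] [student famous]]: functor [student famous] : ⟨t, ⟨e, e⟩⟩, argument [probably Kai] : t; result ⟨e, e⟩.

⟨e, e⟩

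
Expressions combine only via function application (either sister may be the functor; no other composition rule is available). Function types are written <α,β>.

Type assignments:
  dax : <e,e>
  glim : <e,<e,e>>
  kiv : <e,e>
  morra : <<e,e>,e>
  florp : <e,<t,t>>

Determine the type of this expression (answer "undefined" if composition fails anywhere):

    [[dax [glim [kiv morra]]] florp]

[kiv morra] — morra of type <<e,e>,e> combines with kiv of type <e,e>: type e.
[glim [kiv morra]] — glim of type <e,<e,e>> combines with [kiv morra] of type e: type <e,e>.
[dax [glim [kiv morra]]]: <e,e> with <e,e> — neither is a function whose domain matches the other; composition fails here.

undefined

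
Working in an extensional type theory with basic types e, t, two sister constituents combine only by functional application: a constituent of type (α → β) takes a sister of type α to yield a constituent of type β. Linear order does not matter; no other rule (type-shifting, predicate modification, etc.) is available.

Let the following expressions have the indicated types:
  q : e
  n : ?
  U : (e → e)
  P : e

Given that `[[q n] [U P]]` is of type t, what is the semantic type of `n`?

(e → (e → t))

For [[q n] [U P]] to have type t with [U P] of type e, [q n] must be the function: [q n] : (e → t).
For [q n] to have type (e → t) with q of type e, n must be the function: n : (e → (e → t)).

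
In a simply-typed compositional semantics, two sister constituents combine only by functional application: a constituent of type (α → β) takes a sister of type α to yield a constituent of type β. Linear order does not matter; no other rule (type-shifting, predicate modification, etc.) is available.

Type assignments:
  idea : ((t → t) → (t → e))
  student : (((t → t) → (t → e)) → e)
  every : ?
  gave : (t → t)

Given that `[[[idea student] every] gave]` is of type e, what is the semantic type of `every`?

[[[idea student] every] gave] is required to be e. gave : (t → t) cannot yield e as functor, so [[idea student] every] : ((t → t) → e).
[[idea student] every] is required to be ((t → t) → e). [idea student] : e cannot yield ((t → t) → e) as functor, so every : (e → ((t → t) → e)).

(e → ((t → t) → e))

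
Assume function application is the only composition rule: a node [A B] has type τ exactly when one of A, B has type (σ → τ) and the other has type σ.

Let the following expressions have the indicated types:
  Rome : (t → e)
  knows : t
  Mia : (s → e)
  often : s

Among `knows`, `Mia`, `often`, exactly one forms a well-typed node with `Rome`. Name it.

knows

knows — combines: Rome : (t → e) takes knows : t as argument, giving e.
Mia : (s → e) — no; Rome wants t, and Mia wants s.
often : s — no; Rome wants t, and often wants nothing (atomic).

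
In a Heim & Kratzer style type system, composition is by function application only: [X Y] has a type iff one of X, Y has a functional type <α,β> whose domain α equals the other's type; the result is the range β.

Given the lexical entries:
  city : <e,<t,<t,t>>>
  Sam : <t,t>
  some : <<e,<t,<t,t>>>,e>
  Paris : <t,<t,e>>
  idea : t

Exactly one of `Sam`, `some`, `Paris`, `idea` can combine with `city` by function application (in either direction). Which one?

Sam : <t,t> — no; city wants e, and Sam wants t.
some — combines: some : <<e,<t,<t,t>>>,e> takes city : <e,<t,<t,t>>> as argument, giving e.
Paris : <t,<t,e>> — no; city wants e, and Paris wants t.
idea : t — no; city wants e, and idea wants nothing (atomic).

some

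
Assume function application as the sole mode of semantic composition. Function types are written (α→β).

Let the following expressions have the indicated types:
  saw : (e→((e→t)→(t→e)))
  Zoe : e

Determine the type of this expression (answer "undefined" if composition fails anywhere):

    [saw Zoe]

[saw Zoe]: functor saw : (e→((e→t)→(t→e))), argument Zoe : e; result ((e→t)→(t→e)).

((e→t)→(t→e))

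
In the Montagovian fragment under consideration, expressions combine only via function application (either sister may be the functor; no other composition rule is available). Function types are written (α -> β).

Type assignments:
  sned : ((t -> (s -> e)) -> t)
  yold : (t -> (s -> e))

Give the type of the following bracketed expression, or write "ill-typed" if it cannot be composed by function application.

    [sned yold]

t

[sned yold]: functor sned : ((t -> (s -> e)) -> t), argument yold : (t -> (s -> e)); result t.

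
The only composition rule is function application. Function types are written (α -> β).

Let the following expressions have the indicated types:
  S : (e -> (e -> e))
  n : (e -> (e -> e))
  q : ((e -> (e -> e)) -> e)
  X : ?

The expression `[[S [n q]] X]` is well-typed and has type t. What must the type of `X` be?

((e -> e) -> t)

At [[S [n q]] X] (required: t): [S [n q]] is (e -> e), which is not a function with range t; hence X is the functor — type ((e -> e) -> t).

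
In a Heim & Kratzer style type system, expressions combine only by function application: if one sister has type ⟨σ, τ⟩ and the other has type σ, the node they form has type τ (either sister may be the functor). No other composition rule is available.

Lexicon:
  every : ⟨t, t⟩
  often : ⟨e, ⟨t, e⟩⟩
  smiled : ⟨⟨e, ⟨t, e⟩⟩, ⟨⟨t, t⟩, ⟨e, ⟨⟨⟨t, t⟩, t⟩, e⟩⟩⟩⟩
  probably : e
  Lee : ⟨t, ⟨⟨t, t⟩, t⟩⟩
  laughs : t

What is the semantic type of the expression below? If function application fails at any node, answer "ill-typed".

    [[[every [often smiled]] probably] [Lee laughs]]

[often smiled]: ⟨⟨e, ⟨t, e⟩⟩, ⟨⟨t, t⟩, ⟨e, ⟨⟨⟨t, t⟩, t⟩, e⟩⟩⟩⟩ applied to ⟨e, ⟨t, e⟩⟩ yields ⟨⟨t, t⟩, ⟨e, ⟨⟨⟨t, t⟩, t⟩, e⟩⟩⟩.
[every [often smiled]]: ⟨⟨t, t⟩, ⟨e, ⟨⟨⟨t, t⟩, t⟩, e⟩⟩⟩ applied to ⟨t, t⟩ yields ⟨e, ⟨⟨⟨t, t⟩, t⟩, e⟩⟩.
[[every [often smiled]] probably]: ⟨e, ⟨⟨⟨t, t⟩, t⟩, e⟩⟩ applied to e yields ⟨⟨⟨t, t⟩, t⟩, e⟩.
[Lee laughs]: ⟨t, ⟨⟨t, t⟩, t⟩⟩ applied to t yields ⟨⟨t, t⟩, t⟩.
[[[every [often smiled]] probably] [Lee laughs]]: ⟨⟨⟨t, t⟩, t⟩, e⟩ applied to ⟨⟨t, t⟩, t⟩ yields e.

e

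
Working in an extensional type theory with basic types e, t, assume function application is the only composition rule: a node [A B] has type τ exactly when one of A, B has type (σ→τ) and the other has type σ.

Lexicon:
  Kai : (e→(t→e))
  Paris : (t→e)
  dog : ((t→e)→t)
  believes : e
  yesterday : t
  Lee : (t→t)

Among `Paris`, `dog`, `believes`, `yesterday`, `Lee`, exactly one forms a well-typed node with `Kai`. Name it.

believes

Paris : (t→e) — does not combine with Kai.
dog : ((t→e)→t) — does not combine with Kai.
believes — combines: Kai : (e→(t→e)) takes believes : e as argument, giving (t→e).
yesterday : t — does not combine with Kai.
Lee : (t→t) — does not combine with Kai.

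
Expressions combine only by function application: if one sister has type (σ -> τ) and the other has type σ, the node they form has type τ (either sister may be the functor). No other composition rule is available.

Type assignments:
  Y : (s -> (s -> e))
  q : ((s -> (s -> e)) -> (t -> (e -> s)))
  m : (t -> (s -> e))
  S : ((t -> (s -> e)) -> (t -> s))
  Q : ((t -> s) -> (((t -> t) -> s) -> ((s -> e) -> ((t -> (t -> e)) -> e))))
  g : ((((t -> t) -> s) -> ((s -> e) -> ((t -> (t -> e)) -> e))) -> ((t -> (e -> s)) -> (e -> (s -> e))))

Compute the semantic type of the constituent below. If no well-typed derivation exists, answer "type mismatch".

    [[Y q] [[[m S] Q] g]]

(e -> (s -> e))

[Y q] — q of type ((s -> (s -> e)) -> (t -> (e -> s))) combines with Y of type (s -> (s -> e)): type (t -> (e -> s)).
[m S] — S of type ((t -> (s -> e)) -> (t -> s)) combines with m of type (t -> (s -> e)): type (t -> s).
[[m S] Q] — Q of type ((t -> s) -> (((t -> t) -> s) -> ((s -> e) -> ((t -> (t -> e)) -> e)))) combines with [m S] of type (t -> s): type (((t -> t) -> s) -> ((s -> e) -> ((t -> (t -> e)) -> e))).
[[[m S] Q] g] — g of type ((((t -> t) -> s) -> ((s -> e) -> ((t -> (t -> e)) -> e))) -> ((t -> (e -> s)) -> (e -> (s -> e)))) combines with [[m S] Q] of type (((t -> t) -> s) -> ((s -> e) -> ((t -> (t -> e)) -> e))): type ((t -> (e -> s)) -> (e -> (s -> e))).
[[Y q] [[[m S] Q] g]] — [[[m S] Q] g] of type ((t -> (e -> s)) -> (e -> (s -> e))) combines with [Y q] of type (t -> (e -> s)): type (e -> (s -> e)).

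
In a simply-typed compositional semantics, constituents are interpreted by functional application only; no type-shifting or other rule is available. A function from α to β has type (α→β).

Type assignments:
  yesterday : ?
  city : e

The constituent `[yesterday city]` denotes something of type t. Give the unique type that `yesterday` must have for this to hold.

For [yesterday city] to have type t with city of type e, yesterday must be the function: yesterday : (e→t).

(e→t)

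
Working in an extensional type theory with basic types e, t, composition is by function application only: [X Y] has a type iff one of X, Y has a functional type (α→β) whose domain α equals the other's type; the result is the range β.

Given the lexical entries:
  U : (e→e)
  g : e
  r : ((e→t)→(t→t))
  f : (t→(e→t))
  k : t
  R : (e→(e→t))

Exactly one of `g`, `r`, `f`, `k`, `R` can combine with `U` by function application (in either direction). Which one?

g

g — combines: U : (e→e) takes g : e as argument, giving e.
r : ((e→t)→(t→t)) — neither side's domain matches the other.
f : (t→(e→t)) — neither side's domain matches the other.
k : t — neither side's domain matches the other.
R : (e→(e→t)) — neither side's domain matches the other.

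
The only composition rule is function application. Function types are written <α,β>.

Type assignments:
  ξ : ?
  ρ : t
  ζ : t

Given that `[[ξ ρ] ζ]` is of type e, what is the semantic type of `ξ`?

[[ξ ρ] ζ] must have type e. The sister ζ has type t; that is not a function onto e, so [ξ ρ] must be the functor, of type <t,e>.
[ξ ρ] must have type <t,e>. The sister ρ has type t; that is not a function onto <t,e>, so ξ must be the functor, of type <t,<t,e>>.

<t,<t,e>>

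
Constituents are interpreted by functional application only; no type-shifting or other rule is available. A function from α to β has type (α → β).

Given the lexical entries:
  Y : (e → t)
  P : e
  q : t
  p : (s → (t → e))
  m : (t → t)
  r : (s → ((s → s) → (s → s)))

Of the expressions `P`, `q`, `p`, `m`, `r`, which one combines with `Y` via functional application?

P — combines: Y : (e → t) takes P : e as argument, giving t.
q : t — no; Y wants e, and q wants nothing (atomic).
p : (s → (t → e)) — no; Y wants e, and p wants s.
m : (t → t) — no; Y wants e, and m wants t.
r : (s → ((s → s) → (s → s))) — no; Y wants e, and r wants s.

P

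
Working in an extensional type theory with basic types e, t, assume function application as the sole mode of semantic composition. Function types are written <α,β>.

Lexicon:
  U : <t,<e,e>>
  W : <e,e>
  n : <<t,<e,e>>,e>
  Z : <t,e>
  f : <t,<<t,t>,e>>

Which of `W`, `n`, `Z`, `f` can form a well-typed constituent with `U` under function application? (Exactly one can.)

W : <e,e> — U needs t; W needs e; neither fits.
n — combines: n : <<t,<e,e>>,e> takes U : <t,<e,e>> as argument, giving e.
Z : <t,e> — U needs t; Z needs t; neither fits.
f : <t,<<t,t>,e>> — U needs t; f needs t; neither fits.

n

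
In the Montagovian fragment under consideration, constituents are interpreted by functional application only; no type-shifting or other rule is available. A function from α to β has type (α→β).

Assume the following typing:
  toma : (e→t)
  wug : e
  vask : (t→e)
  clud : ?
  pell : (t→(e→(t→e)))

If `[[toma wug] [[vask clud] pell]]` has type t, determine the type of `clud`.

[[toma wug] [[vask clud] pell]] is required to be t. [toma wug] : t cannot yield t as functor, so [[vask clud] pell] : (t→t).
[[vask clud] pell] is required to be (t→t). pell : (t→(e→(t→e))) cannot yield (t→t) as functor, so [vask clud] : ((t→(e→(t→e)))→(t→t)).
[vask clud] is required to be ((t→(e→(t→e)))→(t→t)). vask : (t→e) cannot yield ((t→(e→(t→e)))→(t→t)) as functor, so clud : ((t→e)→((t→(e→(t→e)))→(t→t))).

((t→e)→((t→(e→(t→e)))→(t→t)))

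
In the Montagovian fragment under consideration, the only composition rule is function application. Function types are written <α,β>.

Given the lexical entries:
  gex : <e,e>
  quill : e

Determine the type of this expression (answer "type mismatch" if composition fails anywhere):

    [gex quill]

e

[gex quill]: <e,e> applied to e yields e.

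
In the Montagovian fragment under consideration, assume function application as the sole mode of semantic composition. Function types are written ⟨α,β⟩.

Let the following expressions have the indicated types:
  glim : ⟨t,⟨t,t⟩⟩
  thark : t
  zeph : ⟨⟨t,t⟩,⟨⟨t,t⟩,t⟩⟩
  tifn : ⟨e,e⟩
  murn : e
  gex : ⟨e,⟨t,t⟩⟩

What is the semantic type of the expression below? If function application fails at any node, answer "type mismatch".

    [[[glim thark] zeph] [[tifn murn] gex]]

At [glim thark], glim : ⟨t,⟨t,t⟩⟩ takes thark : t, giving ⟨t,t⟩.
At [[glim thark] zeph], zeph : ⟨⟨t,t⟩,⟨⟨t,t⟩,t⟩⟩ takes [glim thark] : ⟨t,t⟩, giving ⟨⟨t,t⟩,t⟩.
At [tifn murn], tifn : ⟨e,e⟩ takes murn : e, giving e.
At [[tifn murn] gex], gex : ⟨e,⟨t,t⟩⟩ takes [tifn murn] : e, giving ⟨t,t⟩.
At [[[glim thark] zeph] [[tifn murn] gex]], [[glim thark] zeph] : ⟨⟨t,t⟩,t⟩ takes [[tifn murn] gex] : ⟨t,t⟩, giving t.

t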